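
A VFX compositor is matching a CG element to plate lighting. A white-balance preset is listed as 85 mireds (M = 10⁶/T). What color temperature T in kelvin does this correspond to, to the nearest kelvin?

T = 10⁶ / 85 = 11764.71 K → 11765 K.

11765 K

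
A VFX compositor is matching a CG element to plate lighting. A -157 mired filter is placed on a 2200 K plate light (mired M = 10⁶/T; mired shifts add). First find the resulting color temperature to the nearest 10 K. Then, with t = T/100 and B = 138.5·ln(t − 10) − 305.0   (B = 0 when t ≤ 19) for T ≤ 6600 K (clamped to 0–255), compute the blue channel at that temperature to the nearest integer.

M_in = 10⁶/2200 = 454.55; M_out = 454.55 + (-157) = 297.55.
T_out = 10⁶/297.55 = 3360.8 K → 3360 K; t = 33.6.
B = 138.5·ln(33.6 − 10) − 305.0 = 138.5·ln 23.6 − 305.0 = 138.5·3.1612 − 305.0 = 132.833.
Rounded: 133.

133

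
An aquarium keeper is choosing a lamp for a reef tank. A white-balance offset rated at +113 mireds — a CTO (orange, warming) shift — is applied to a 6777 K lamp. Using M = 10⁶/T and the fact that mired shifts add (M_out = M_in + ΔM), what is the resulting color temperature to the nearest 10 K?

3840 K

M_in = 10⁶/6777 = 147.56 mireds.
M_out = 147.56 + (+113) = 260.56 mireds.
T_out = 10⁶/260.56 = 3837.9 K → 3840 K.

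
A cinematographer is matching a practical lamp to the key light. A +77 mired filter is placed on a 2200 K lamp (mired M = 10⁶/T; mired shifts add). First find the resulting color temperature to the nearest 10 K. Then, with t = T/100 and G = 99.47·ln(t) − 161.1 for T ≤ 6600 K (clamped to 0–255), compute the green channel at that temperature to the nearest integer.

131

M_in = 10⁶/2200 = 454.55; M_out = 454.55 + (+77) = 531.55.
T_out = 10⁶/531.55 = 1881.3 K → 1880 K; t = 18.8.
G = 99.47·ln 18.8 − 161.1 = 99.47·2.9339 − 161.1 = 130.731.
Rounded: 131.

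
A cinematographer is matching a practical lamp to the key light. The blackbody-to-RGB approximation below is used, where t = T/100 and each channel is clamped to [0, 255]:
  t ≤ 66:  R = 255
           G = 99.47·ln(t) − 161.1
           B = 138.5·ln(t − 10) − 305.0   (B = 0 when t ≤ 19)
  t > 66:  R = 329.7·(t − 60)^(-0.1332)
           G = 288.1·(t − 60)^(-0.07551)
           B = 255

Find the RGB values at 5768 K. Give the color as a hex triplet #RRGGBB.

#FFF2E6

t = 5768/100 = 57.68; the t ≤ 66 branch applies.
R = 255 by definition for t ≤ 66.
G = 99.47·ln 57.68 − 161.1 = 99.47·4.0549 − 161.1 = 242.242.
B = 138.5·ln(57.68 − 10) − 305.0 = 138.5·ln 47.68 − 305.0 = 138.5·3.8645 − 305.0 = 230.235.
Rounded: (255, 242, 230).
In hex: #FFF2E6.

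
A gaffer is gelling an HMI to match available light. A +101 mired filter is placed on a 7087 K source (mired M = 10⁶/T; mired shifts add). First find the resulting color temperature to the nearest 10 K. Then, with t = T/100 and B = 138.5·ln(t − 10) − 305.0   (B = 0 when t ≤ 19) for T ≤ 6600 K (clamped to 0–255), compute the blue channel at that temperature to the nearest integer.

M_in = 10⁶/7087 = 141.10; M_out = 141.10 + (+101) = 242.10.
T_out = 10⁶/242.10 = 4130.5 K → 4130 K; t = 41.3.
B = 138.5·ln(41.3 − 10) − 305.0 = 138.5·ln 31.3 − 305.0 = 138.5·3.4436 − 305.0 = 171.941.
Rounded: 172.

172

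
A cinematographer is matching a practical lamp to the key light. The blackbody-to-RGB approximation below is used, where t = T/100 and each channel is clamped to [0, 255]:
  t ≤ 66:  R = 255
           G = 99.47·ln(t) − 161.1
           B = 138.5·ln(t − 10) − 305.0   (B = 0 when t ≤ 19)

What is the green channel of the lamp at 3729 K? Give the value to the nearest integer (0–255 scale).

199

t = 3729/100 = 37.29; the t ≤ 66 branch applies.
G = 99.47·ln 37.29 − 161.1 = 99.47·3.6187 − 161.1 = 198.855.
Rounded: 199.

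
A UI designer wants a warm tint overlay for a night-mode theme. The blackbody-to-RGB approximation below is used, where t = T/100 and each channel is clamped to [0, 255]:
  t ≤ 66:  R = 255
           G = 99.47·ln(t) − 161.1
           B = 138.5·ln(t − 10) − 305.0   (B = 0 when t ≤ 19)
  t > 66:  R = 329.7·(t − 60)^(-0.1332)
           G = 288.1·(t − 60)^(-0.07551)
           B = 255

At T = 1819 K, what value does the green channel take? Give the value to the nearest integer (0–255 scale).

127

t = 1819/100 = 18.19; the t ≤ 66 branch applies.
G = 99.47·ln 18.19 − 161.1 = 99.47·2.9009 − 161.1 = 127.450.
Rounded: 127.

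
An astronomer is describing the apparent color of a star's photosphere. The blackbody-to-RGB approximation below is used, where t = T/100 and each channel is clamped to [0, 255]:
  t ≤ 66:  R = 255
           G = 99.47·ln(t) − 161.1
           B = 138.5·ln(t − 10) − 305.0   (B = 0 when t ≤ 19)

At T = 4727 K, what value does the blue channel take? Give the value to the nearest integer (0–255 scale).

t = 4727/100 = 47.27; the t ≤ 66 branch applies.
B = 138.5·ln(47.27 − 10) − 305.0 = 138.5·ln 37.27 − 305.0 = 138.5·3.6182 − 305.0 = 196.119.
Rounded: 196.

196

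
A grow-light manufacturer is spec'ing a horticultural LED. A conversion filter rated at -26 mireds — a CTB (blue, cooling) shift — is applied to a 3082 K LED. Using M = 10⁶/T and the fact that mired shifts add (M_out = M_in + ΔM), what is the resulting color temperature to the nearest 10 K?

M_in = 10⁶/3082 = 324.46 mireds.
M_out = 324.46 + (-26) = 298.46 mireds.
T_out = 10⁶/298.46 = 3350.5 K → 3350 K.

3350 K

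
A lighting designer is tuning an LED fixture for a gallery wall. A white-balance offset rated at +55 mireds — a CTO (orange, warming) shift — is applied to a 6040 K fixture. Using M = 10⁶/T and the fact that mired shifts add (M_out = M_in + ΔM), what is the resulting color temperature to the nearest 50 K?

M_in = 10⁶/6040 = 165.56 mireds.
M_out = 165.56 + (+55) = 220.56 mireds.
T_out = 10⁶/220.56 = 4533.9 K → 4550 K.

4550 K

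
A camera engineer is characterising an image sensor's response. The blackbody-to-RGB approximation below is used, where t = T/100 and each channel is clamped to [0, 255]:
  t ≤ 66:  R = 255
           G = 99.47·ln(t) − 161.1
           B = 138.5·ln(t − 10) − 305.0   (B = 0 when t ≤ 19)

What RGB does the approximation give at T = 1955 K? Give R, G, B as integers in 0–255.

R=255, G=135, B=8

t = 1955/100 = 19.55; the t ≤ 66 branch applies.
R = 255 by definition for t ≤ 66.
G = 99.47·ln 19.55 − 161.1 = 99.47·2.9730 − 161.1 = 134.622.
B = 138.5·ln(19.55 − 10) − 305.0 = 138.5·ln 9.55 − 305.0 = 138.5·2.2565 − 305.0 = 7.531.
Rounded: (255, 135, 8).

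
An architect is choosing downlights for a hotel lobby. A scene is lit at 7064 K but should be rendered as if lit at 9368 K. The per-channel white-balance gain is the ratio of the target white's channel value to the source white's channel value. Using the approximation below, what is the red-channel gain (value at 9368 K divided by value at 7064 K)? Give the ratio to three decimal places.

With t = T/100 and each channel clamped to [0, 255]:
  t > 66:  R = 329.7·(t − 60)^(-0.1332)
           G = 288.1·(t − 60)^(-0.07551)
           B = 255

At 7064 K (t = 70.64):
  R = 329.7·(70.64 − 60)^(-0.1332) = 329.7·10.64^(-0.1332) = 329.7·0.72981 = 240.619.
At 9368 K (t = 93.68):
  R = 329.7·(93.68 − 60)^(-0.1332) = 329.7·33.68^(-0.1332) = 329.7·0.62597 = 206.383.
Gain = 206.383 / 240.619 = 0.8577 → 0.858.

0.858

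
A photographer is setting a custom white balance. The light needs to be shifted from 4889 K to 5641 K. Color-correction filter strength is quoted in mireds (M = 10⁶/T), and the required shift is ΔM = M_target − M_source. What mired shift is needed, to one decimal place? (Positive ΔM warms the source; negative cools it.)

-27.3 mireds

M_source = 10⁶/4889 = 204.541; M_target = 10⁶/5641 = 177.274.
ΔM = 177.274 − 204.541 = -27.267 → -27.3 mireds, a cooling shift.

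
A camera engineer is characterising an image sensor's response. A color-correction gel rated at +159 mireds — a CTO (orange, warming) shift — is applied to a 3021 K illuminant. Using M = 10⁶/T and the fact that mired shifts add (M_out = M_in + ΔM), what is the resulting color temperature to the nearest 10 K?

2040 K

M_in = 10⁶/3021 = 331.02 mireds.
M_out = 331.02 + (+159) = 490.02 mireds.
T_out = 10⁶/490.02 = 2040.7 K → 2040 K.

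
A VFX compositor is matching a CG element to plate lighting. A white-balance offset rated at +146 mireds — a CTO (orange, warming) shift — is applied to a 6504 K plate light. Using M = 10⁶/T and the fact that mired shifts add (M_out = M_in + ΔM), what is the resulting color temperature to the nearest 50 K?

M_in = 10⁶/6504 = 153.75 mireds.
M_out = 153.75 + (+146) = 299.75 mireds.
T_out = 10⁶/299.75 = 3336.1 K → 3350 K.

3350 K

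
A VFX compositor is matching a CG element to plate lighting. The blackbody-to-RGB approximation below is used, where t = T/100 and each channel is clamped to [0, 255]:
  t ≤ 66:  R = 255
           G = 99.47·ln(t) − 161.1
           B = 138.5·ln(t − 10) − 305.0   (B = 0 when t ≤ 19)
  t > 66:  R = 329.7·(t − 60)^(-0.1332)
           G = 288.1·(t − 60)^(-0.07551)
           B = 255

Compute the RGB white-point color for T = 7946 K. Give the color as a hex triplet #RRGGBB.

t = 7946/100 = 79.46; the t > 66 branch applies.
R = 329.7·(79.46 − 60)^(-0.1332) = 329.7·19.46^(-0.1332) = 329.7·0.67342 = 222.027.
G = 288.1·(79.46 − 60)^(-0.07551) = 288.1·19.46^(-0.07551) = 288.1·0.79920 = 230.250.
B = 255 by definition for t > 66.
Rounded: (222, 230, 255).
In hex: #DEE6FF.

#DEE6FF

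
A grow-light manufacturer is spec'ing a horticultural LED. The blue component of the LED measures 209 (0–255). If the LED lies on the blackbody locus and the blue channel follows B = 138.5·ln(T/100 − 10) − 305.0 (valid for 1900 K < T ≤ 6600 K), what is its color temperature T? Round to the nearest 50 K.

5100 K

ln(t − 10) = (209 + 305.0) / 138.5 = 3.7112.
t − 10 = e^3.7112 = 40.903, so t = 50.903.
T = 100·t = 5090 K → 5100 K to the nearest 50 K.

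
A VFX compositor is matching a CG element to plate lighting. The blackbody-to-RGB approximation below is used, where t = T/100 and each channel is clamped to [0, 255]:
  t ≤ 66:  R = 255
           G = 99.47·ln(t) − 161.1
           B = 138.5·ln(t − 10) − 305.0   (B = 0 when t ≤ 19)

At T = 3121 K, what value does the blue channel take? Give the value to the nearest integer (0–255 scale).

118

t = 3121/100 = 31.21; the t ≤ 66 branch applies.
B = 138.5·ln(31.21 − 10) − 305.0 = 138.5·ln 21.21 − 305.0 = 138.5·3.0545 − 305.0 = 118.044.
Rounded: 118.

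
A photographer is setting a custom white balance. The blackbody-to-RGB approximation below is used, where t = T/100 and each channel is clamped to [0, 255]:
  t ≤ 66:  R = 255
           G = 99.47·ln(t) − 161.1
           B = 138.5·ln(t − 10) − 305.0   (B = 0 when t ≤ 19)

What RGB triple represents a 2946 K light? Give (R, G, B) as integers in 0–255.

t = 2946/100 = 29.46; the t ≤ 66 branch applies.
R = 255 by definition for t ≤ 66.
G = 99.47·ln 29.46 − 161.1 = 99.47·3.3830 − 161.1 = 175.410.
B = 138.5·ln(29.46 − 10) − 305.0 = 138.5·ln 19.46 − 305.0 = 138.5·2.9684 − 305.0 = 106.118.
Rounded: (255, 175, 106).

(255, 175, 106)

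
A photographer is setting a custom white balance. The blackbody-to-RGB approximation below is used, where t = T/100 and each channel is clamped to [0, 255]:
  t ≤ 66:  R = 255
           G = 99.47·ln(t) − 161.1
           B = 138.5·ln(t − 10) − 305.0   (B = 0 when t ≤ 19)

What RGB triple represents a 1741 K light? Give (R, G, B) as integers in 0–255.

t = 1741/100 = 17.41; the t ≤ 66 branch applies.
R = 255 by definition for t ≤ 66.
G = 99.47·ln 17.41 − 161.1 = 99.47·2.8570 − 161.1 = 123.090.
t = 17.41 ≤ 19, so B = 0.
Rounded: (255, 123, 0).

(255, 123, 0)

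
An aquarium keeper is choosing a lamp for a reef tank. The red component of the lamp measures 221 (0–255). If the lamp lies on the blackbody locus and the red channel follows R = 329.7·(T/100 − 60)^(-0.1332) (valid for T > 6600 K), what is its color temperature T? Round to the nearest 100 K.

8000 K

(t − 60)^(-0.1332) = 221/329.7 = 0.67031.
t − 60 = 0.67031^(1/-0.1332) = 0.67031^(-7.508) = 20.149, so t = 80.149.
T = 100·t = 8015 K → 8000 K to the nearest 100 K.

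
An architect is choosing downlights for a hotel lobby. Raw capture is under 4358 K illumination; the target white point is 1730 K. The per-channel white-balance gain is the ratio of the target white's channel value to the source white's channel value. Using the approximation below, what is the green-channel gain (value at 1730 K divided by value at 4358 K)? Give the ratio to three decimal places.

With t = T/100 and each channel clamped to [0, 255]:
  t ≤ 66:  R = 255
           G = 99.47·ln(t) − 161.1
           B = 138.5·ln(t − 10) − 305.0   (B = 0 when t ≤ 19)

0.571

At 4358 K (t = 43.58):
  G = 99.47·ln 43.58 − 161.1 = 99.47·3.7746 − 161.1 = 214.359.
At 1730 K (t = 17.3):
  G = 99.47·ln 17.3 − 161.1 = 99.47·2.8507 − 161.1 = 122.460.
Gain = 122.460 / 214.359 = 0.5713 → 0.571.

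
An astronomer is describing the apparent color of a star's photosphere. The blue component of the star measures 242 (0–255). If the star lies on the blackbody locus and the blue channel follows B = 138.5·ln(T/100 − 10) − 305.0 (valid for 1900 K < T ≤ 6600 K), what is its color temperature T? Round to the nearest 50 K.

ln(t − 10) = (242 + 305.0) / 138.5 = 3.9495.
t − 10 = e^3.9495 = 51.907, so t = 61.907.
T = 100·t = 6191 K → 6200 K to the nearest 50 K.

6200 K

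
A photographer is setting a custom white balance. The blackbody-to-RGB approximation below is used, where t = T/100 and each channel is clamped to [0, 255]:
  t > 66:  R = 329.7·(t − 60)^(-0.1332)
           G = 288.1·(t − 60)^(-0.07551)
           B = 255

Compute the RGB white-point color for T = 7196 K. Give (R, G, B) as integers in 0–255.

(237, 239, 255)

t = 7196/100 = 71.96; the t > 66 branch applies.
R = 329.7·(71.96 − 60)^(-0.1332) = 329.7·11.96^(-0.1332) = 329.7·0.71853 = 236.900.
G = 288.1·(71.96 − 60)^(-0.07551) = 288.1·11.96^(-0.07551) = 288.1·0.82913 = 238.871.
B = 255 by definition for t > 66.
Rounded: (237, 239, 255).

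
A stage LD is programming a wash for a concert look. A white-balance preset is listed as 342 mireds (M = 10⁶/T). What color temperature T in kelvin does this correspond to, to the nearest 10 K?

2920 K

T = 10⁶ / 342 = 2923.98 K → 2920 K.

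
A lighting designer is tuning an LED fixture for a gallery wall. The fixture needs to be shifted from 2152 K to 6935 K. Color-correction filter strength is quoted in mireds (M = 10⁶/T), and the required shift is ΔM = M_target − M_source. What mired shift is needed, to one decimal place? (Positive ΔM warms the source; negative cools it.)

-320.5 mireds

M_source = 10⁶/2152 = 464.684; M_target = 10⁶/6935 = 144.196.
ΔM = 144.196 − 464.684 = -320.488 → -320.5 mireds, a cooling shift.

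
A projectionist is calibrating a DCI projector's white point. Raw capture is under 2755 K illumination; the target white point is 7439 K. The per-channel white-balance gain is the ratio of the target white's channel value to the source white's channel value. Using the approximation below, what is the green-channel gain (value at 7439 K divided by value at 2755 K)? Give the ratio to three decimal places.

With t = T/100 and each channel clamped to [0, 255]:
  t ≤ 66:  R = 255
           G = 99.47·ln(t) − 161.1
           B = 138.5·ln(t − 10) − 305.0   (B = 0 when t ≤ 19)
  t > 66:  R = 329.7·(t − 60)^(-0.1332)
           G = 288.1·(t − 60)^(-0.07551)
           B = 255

1.396

At 2755 K (t = 27.55):
  G = 99.47·ln 27.55 − 161.1 = 99.47·3.3160 − 161.1 = 168.743.
At 7439 K (t = 74.39):
  G = 288.1·(74.39 − 60)^(-0.07551) = 288.1·14.39^(-0.07551) = 288.1·0.81763 = 235.558.
Gain = 235.558 / 168.743 = 1.3960 → 1.396.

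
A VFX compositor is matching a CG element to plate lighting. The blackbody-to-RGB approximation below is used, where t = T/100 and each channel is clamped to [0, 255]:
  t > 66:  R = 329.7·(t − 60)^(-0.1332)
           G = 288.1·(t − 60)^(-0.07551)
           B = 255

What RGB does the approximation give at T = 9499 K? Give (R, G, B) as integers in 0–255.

(205, 220, 255)

t = 9499/100 = 94.99; the t > 66 branch applies.
R = 329.7·(94.99 − 60)^(-0.1332) = 329.7·34.99^(-0.1332) = 329.7·0.62280 = 205.336.
G = 288.1·(94.99 − 60)^(-0.07551) = 288.1·34.99^(-0.07551) = 288.1·0.76457 = 220.272.
B = 255 by definition for t > 66.
Rounded: (205, 220, 255).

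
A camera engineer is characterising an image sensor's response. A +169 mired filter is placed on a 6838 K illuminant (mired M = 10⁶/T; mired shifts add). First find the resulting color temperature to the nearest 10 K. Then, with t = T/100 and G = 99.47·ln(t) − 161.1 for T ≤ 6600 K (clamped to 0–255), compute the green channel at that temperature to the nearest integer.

M_in = 10⁶/6838 = 146.24; M_out = 146.24 + (+169) = 315.24.
T_out = 10⁶/315.24 = 3172.2 K → 3170 K; t = 31.7.
G = 99.47·ln 31.7 − 161.1 = 99.47·3.4563 − 161.1 = 182.700.
Rounded: 183.

183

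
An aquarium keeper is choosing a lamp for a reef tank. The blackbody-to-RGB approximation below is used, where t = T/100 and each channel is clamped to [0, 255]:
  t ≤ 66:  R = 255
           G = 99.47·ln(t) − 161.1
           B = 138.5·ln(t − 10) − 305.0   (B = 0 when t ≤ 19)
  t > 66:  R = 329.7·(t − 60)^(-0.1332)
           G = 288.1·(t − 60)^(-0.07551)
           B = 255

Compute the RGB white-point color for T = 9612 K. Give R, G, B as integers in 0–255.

R=204, G=220, B=255

t = 9612/100 = 96.12; the t > 66 branch applies.
R = 329.7·(96.12 − 60)^(-0.1332) = 329.7·36.12^(-0.1332) = 329.7·0.62017 = 204.469.
G = 288.1·(96.12 − 60)^(-0.07551) = 288.1·36.12^(-0.07551) = 288.1·0.76274 = 219.744.
B = 255 by definition for t > 66.
Rounded: (204, 220, 255).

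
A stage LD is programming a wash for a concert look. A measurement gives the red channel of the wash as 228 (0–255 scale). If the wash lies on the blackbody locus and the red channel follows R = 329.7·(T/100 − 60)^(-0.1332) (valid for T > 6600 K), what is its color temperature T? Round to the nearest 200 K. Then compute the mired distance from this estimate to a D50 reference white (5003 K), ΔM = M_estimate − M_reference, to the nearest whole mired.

-68 mireds

(t − 60)^(-0.1332) = 228/329.7 = 0.69154.
t − 60 = 0.69154^(1/-0.1332) = 0.69154^(-7.508) = 15.943, so t = 75.943.
T = 100·t = 7594 K → 7600 K to the nearest 200 K.
M_estimate = 10⁶/7600 = 131.58; M_reference = 10⁶/5003 = 199.88.
ΔM = 131.58 − 199.88 = -68.30 → -68 mireds.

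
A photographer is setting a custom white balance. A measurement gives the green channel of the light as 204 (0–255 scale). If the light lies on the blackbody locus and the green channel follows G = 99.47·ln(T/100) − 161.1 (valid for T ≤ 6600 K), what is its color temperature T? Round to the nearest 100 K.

3900 K

ln t = (204 + 161.1) / 99.47 = 3.6705.
t = e^3.6705 = 39.270.
T = 100·t = 3927 K → 3900 K to the nearest 100 K.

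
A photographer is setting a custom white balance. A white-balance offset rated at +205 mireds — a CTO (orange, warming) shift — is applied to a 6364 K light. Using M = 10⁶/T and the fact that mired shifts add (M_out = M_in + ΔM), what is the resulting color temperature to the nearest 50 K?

2750 K

M_in = 10⁶/6364 = 157.13 mireds.
M_out = 157.13 + (+205) = 362.13 mireds.
T_out = 10⁶/362.13 = 2761.4 K → 2750 K.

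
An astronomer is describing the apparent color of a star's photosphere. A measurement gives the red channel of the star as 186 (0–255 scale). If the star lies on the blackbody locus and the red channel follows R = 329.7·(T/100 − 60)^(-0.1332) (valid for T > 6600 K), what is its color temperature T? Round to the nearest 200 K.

13400 K

(t − 60)^(-0.1332) = 186/329.7 = 0.56415.
t − 60 = 0.56415^(1/-0.1332) = 0.56415^(-7.508) = 73.521, so t = 133.521.
T = 100·t = 13352 K → 13400 K to the nearest 200 K.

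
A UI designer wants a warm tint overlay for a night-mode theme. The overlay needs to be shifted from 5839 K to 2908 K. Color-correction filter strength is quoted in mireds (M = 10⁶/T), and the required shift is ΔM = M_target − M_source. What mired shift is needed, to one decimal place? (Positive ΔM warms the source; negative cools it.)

M_source = 10⁶/5839 = 171.262; M_target = 10⁶/2908 = 343.879.
ΔM = 343.879 − 171.262 = 172.617 → +172.6 mireds, a warming shift.

+172.6 mireds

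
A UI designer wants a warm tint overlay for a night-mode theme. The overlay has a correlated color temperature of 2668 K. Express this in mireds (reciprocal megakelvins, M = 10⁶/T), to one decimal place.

374.8 mireds

M = 10⁶ / 2668 = 374.813 → 374.8 mireds.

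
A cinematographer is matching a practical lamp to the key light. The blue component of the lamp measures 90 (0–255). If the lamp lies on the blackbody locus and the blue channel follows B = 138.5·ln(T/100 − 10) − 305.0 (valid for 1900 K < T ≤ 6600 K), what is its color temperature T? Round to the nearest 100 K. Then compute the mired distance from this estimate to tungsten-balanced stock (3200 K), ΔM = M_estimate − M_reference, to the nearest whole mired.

+58 mireds

ln(t − 10) = (90 + 305.0) / 138.5 = 2.8520.
t − 10 = e^2.8520 = 17.322, so t = 27.322.
T = 100·t = 2732 K → 2700 K to the nearest 100 K.
M_estimate = 10⁶/2700 = 370.37; M_reference = 10⁶/3200 = 312.50.
ΔM = 370.37 − 312.50 = 57.87 → +58 mireds.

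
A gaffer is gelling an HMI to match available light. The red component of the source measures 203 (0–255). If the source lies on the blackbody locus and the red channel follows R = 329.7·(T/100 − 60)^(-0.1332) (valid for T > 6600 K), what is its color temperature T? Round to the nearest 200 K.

9800 K

(t − 60)^(-0.1332) = 203/329.7 = 0.61571.
t − 60 = 0.61571^(1/-0.1332) = 0.61571^(-7.508) = 38.129, so t = 98.129.
T = 100·t = 9813 K → 9800 K to the nearest 200 K.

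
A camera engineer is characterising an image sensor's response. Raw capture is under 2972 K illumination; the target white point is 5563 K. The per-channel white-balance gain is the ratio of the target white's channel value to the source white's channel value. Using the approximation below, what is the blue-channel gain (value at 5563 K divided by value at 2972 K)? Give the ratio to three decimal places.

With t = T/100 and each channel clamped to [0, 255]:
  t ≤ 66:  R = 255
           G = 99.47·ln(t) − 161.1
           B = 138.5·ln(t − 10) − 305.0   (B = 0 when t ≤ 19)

At 2972 K (t = 29.72):
  B = 138.5·ln(29.72 − 10) − 305.0 = 138.5·ln 19.72 − 305.0 = 138.5·2.9816 − 305.0 = 107.956.
At 5563 K (t = 55.63):
  B = 138.5·ln(55.63 − 10) − 305.0 = 138.5·ln 45.63 − 305.0 = 138.5·3.8206 − 305.0 = 224.148.
Gain = 224.148 / 107.956 = 2.0763 → 2.076.

2.076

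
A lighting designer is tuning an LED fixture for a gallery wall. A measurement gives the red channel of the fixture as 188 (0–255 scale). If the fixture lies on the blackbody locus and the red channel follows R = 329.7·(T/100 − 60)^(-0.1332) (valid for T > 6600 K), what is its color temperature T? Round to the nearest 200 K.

12800 K

(t − 60)^(-0.1332) = 188/329.7 = 0.57022.
t − 60 = 0.57022^(1/-0.1332) = 0.57022^(-7.508) = 67.848, so t = 127.848.
T = 100·t = 12785 K → 12800 K to the nearest 200 K.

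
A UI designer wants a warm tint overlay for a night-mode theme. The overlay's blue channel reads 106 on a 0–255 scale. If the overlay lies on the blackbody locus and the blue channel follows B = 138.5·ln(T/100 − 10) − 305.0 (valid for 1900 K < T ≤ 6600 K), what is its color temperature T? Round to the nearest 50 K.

ln(t − 10) = (106 + 305.0) / 138.5 = 2.9675.
t − 10 = e^2.9675 = 19.443, so t = 29.443.
T = 100·t = 2944 K → 2950 K to the nearest 50 K.

2950 K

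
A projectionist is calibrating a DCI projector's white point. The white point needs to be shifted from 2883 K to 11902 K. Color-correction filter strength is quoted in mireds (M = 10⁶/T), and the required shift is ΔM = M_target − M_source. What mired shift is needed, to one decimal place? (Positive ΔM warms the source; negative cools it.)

M_source = 10⁶/2883 = 346.861; M_target = 10⁶/11902 = 84.019.
ΔM = 84.019 − 346.861 = -262.841 → -262.8 mireds, a cooling shift.

-262.8 mireds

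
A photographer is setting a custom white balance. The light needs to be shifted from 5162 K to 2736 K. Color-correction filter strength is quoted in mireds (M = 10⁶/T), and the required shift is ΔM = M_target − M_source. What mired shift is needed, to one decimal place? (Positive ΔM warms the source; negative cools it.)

+171.8 mireds

M_source = 10⁶/5162 = 193.723; M_target = 10⁶/2736 = 365.497.
ΔM = 365.497 − 193.723 = 171.774 → +171.8 mireds, a warming shift.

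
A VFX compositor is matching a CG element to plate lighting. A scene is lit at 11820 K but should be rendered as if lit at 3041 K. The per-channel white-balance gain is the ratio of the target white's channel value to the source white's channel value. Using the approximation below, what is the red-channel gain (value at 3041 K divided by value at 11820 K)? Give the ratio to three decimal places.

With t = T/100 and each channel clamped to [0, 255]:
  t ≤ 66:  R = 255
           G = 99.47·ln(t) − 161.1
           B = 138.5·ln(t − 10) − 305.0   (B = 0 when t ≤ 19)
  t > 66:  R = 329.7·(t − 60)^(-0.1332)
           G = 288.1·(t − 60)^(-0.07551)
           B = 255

At 11820 K (t = 118.2):
  R = 329.7·(118.2 − 60)^(-0.1332) = 329.7·58.2^(-0.1332) = 329.7·0.58199 = 191.881.
At 3041 K (t = 30.41):
  R = 255 by definition for t ≤ 66.
Gain = 255.000 / 191.881 = 1.3290 → 1.329.

1.329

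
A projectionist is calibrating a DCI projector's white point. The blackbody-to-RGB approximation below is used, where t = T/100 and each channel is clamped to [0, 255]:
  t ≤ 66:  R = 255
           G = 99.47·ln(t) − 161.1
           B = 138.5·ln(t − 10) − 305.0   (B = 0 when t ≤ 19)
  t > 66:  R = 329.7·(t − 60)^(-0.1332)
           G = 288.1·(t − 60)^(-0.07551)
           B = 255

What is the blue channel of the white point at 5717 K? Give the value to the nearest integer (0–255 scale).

t = 5717/100 = 57.17; the t ≤ 66 branch applies.
B = 138.5·ln(57.17 − 10) − 305.0 = 138.5·ln 47.17 − 305.0 = 138.5·3.8538 − 305.0 = 228.745.
Rounded: 229.

229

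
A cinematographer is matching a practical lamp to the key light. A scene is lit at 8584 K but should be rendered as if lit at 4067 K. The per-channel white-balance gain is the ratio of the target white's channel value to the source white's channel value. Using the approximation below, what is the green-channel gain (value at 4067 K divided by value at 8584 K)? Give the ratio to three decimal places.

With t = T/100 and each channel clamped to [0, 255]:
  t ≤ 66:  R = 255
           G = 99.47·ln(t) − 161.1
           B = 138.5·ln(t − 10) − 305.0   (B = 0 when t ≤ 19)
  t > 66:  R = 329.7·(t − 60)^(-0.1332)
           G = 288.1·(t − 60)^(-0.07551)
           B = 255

0.921

At 8584 K (t = 85.84):
  G = 288.1·(85.84 − 60)^(-0.07551) = 288.1·25.84^(-0.07551) = 288.1·0.78227 = 225.373.
At 4067 K (t = 40.67):
  G = 99.47·ln 40.67 − 161.1 = 99.47·3.7055 − 161.1 = 207.485.
Gain = 207.485 / 225.373 = 0.9206 → 0.921.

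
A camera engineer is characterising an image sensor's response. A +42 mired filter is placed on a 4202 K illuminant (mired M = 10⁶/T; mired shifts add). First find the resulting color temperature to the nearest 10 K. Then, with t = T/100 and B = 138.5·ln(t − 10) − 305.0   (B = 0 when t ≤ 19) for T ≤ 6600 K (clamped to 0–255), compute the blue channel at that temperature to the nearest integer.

M_in = 10⁶/4202 = 237.98; M_out = 237.98 + (+42) = 279.98.
T_out = 10⁶/279.98 = 3571.7 K → 3570 K; t = 35.7.
B = 138.5·ln(35.7 − 10) − 305.0 = 138.5·ln 25.7 − 305.0 = 138.5·3.2465 − 305.0 = 144.639.
Rounded: 145.

145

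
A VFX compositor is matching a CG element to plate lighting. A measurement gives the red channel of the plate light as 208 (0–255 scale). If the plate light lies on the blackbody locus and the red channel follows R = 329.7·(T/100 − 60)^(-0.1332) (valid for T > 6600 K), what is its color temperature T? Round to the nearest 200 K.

9200 K

(t − 60)^(-0.1332) = 208/329.7 = 0.63088.
t − 60 = 0.63088^(1/-0.1332) = 0.63088^(-7.508) = 31.763, so t = 91.763.
T = 100·t = 9176 K → 9200 K to the nearest 200 K.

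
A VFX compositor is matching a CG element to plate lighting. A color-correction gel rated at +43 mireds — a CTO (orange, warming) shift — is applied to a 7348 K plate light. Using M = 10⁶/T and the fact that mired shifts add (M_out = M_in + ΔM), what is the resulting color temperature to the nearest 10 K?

5580 K

M_in = 10⁶/7348 = 136.09 mireds.
M_out = 136.09 + (+43) = 179.09 mireds.
T_out = 10⁶/179.09 = 5583.7 K → 5580 K.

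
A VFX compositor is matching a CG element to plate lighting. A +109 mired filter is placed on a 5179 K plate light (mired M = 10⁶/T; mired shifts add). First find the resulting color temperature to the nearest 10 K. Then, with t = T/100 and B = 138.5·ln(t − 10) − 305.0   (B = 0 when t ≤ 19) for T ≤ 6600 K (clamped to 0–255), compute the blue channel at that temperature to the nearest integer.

130

M_in = 10⁶/5179 = 193.09; M_out = 193.09 + (+109) = 302.09.
T_out = 10⁶/302.09 = 3310.3 K → 3310 K; t = 33.1.
B = 138.5·ln(33.1 − 10) − 305.0 = 138.5·ln 23.1 − 305.0 = 138.5·3.1398 − 305.0 = 129.867.
Rounded: 130.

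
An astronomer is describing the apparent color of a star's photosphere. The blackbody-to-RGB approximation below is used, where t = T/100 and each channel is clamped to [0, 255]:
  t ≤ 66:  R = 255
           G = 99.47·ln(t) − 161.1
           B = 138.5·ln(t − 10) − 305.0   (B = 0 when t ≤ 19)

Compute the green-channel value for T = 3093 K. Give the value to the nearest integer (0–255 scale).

180

t = 3093/100 = 30.93; the t ≤ 66 branch applies.
G = 99.47·ln 30.93 − 161.1 = 99.47·3.4317 − 161.1 = 180.254.
Rounded: 180.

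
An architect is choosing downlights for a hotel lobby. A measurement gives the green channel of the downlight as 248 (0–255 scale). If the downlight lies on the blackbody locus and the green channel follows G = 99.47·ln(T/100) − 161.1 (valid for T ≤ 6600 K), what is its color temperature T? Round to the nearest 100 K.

ln t = (248 + 161.1) / 99.47 = 4.1128.
t = e^4.1128 = 61.117.
T = 100·t = 6112 K → 6100 K to the nearest 100 K.

6100 K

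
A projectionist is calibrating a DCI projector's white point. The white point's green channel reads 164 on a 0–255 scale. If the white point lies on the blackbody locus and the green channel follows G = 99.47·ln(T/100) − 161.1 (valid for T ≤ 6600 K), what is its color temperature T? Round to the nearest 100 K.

ln t = (164 + 161.1) / 99.47 = 3.2683.
t = e^3.2683 = 26.267.
T = 100·t = 2627 K → 2600 K to the nearest 100 K.

2600 K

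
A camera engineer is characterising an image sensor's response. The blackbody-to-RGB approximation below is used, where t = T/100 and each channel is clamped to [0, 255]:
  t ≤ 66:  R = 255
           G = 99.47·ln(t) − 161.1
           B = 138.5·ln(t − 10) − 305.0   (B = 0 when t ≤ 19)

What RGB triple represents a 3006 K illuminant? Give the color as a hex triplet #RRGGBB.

#FFB16E

t = 3006/100 = 30.06; the t ≤ 66 branch applies.
R = 255 by definition for t ≤ 66.
G = 99.47·ln 30.06 − 161.1 = 99.47·3.4032 − 161.1 = 177.416.
B = 138.5·ln(30.06 − 10) − 305.0 = 138.5·ln 20.06 − 305.0 = 138.5·2.9987 − 305.0 = 110.324.
Rounded: (255, 177, 110).
In hex: #FFB16E.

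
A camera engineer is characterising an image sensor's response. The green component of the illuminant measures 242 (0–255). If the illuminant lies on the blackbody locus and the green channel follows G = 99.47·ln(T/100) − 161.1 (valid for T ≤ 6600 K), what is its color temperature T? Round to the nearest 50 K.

ln t = (242 + 161.1) / 99.47 = 4.0525.
t = e^4.0525 = 57.540.
T = 100·t = 5754 K → 5750 K to the nearest 50 K.

5750 K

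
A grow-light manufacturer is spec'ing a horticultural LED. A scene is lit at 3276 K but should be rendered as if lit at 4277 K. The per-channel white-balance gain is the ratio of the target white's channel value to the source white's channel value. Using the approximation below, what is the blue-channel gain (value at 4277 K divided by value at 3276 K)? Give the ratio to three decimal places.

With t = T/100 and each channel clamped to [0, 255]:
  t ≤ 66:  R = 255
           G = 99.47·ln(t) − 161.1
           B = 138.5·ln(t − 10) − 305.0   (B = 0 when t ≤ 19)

At 3276 K (t = 32.76):
  B = 138.5·ln(32.76 − 10) − 305.0 = 138.5·ln 22.76 − 305.0 = 138.5·3.1250 − 305.0 = 127.813.
At 4277 K (t = 42.77):
  B = 138.5·ln(42.77 − 10) − 305.0 = 138.5·ln 32.77 − 305.0 = 138.5·3.4895 − 305.0 = 178.298.
Gain = 178.298 / 127.813 = 1.3950 → 1.395.

1.395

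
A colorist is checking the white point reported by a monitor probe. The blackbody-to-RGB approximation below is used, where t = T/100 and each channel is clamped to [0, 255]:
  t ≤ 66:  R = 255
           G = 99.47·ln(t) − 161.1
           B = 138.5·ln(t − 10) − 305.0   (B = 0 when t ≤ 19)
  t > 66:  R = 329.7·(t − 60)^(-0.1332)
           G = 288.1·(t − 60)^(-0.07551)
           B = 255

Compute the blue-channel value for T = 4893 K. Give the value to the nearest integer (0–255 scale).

202

t = 4893/100 = 48.93; the t ≤ 66 branch applies.
B = 138.5·ln(48.93 − 10) − 305.0 = 138.5·ln 38.93 − 305.0 = 138.5·3.6618 − 305.0 = 202.154.
Rounded: 202.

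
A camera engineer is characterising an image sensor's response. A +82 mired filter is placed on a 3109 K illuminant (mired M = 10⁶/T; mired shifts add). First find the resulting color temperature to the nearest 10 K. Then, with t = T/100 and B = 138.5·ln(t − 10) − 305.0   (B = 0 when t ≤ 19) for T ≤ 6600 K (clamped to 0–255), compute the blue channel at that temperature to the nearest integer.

68

M_in = 10⁶/3109 = 321.65; M_out = 321.65 + (+82) = 403.65.
T_out = 10⁶/403.65 = 2477.4 K → 2480 K; t = 24.8.
B = 138.5·ln(24.8 − 10) − 305.0 = 138.5·ln 14.8 − 305.0 = 138.5·2.6946 − 305.0 = 68.206.
Rounded: 68.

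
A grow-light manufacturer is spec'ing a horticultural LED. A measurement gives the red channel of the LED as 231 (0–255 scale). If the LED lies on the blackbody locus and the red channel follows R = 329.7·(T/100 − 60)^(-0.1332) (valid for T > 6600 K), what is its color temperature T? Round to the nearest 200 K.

(t − 60)^(-0.1332) = 231/329.7 = 0.70064.
t − 60 = 0.70064^(1/-0.1332) = 0.70064^(-7.508) = 14.453, so t = 74.453.
T = 100·t = 7445 K → 7400 K to the nearest 200 K.

7400 K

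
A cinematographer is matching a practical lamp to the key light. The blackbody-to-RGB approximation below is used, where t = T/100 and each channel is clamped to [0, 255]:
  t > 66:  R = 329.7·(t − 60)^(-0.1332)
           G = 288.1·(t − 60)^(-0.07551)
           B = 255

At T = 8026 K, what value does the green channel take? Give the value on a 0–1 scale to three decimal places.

0.900

t = 8026/100 = 80.26; the t > 66 branch applies.
G = 288.1·(80.26 − 60)^(-0.07551) = 288.1·20.26^(-0.07551) = 288.1·0.79677 = 229.551.
On a 0–1 scale: 229.551/255 = 0.9002 → 0.900.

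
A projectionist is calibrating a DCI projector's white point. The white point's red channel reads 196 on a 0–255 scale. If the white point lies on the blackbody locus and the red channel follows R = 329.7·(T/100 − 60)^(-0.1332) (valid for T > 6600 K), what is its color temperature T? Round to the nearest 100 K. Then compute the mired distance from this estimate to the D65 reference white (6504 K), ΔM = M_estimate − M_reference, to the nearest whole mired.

-63 mireds

(t − 60)^(-0.1332) = 196/329.7 = 0.59448.
t − 60 = 0.59448^(1/-0.1332) = 0.59448^(-7.508) = 49.621, so t = 109.621.
T = 100·t = 10962 K → 11000 K to the nearest 100 K.
M_estimate = 10⁶/11000 = 90.91; M_reference = 10⁶/6504 = 153.75.
ΔM = 90.91 − 153.75 = -62.84 → -63 mireds.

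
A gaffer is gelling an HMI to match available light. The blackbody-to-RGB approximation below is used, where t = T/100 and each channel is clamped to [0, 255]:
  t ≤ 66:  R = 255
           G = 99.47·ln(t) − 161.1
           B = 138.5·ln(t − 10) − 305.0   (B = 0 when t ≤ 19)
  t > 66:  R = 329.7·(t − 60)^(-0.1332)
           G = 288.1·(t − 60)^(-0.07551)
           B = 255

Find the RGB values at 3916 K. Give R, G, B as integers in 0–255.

R=255, G=204, B=162

t = 3916/100 = 39.16; the t ≤ 66 branch applies.
R = 255 by definition for t ≤ 66.
G = 99.47·ln 39.16 − 161.1 = 99.47·3.6677 − 161.1 = 203.722.
B = 138.5·ln(39.16 − 10) − 305.0 = 138.5·ln 29.16 − 305.0 = 138.5·3.3728 − 305.0 = 162.133.
Rounded: (255, 204, 162).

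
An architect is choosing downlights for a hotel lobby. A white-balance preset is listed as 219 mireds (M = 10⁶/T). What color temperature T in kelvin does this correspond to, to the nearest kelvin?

4566 K

T = 10⁶ / 219 = 4566.21 K → 4566 K.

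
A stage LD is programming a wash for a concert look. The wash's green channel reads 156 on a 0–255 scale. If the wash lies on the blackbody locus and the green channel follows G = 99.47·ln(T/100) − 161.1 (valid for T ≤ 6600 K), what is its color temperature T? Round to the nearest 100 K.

ln t = (156 + 161.1) / 99.47 = 3.1879.
t = e^3.1879 = 24.237.
T = 100·t = 2424 K → 2400 K to the nearest 100 K.

2400 K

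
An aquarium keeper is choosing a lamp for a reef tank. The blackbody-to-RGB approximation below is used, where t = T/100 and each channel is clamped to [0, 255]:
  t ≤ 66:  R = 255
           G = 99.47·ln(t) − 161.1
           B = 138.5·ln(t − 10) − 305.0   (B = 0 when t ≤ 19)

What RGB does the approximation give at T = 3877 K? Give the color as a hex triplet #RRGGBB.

#FFCBA0

t = 3877/100 = 38.77; the t ≤ 66 branch applies.
R = 255 by definition for t ≤ 66.
G = 99.47·ln 38.77 − 161.1 = 99.47·3.6576 − 161.1 = 202.726.
B = 138.5·ln(38.77 − 10) − 305.0 = 138.5·ln 28.77 − 305.0 = 138.5·3.3593 − 305.0 = 160.268.
Rounded: (255, 203, 160).
In hex: #FFCBA0.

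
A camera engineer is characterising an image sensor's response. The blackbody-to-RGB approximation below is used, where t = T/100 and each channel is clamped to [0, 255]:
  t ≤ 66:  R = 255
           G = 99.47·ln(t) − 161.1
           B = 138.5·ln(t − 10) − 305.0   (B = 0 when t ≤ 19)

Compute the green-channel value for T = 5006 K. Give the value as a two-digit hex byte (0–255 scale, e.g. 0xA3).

t = 5006/100 = 50.06; the t ≤ 66 branch applies.
G = 99.47·ln 50.06 − 161.1 = 99.47·3.9132 − 161.1 = 228.148.
Rounded: 228; in hex, 0xE4.

0xE4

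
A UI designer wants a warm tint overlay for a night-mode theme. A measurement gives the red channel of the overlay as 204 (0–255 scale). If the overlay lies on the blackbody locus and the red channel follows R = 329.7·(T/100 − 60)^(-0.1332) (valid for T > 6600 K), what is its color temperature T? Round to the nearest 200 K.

9600 K

(t − 60)^(-0.1332) = 204/329.7 = 0.61874.
t − 60 = 0.61874^(1/-0.1332) = 0.61874^(-7.508) = 36.748, so t = 96.748.
T = 100·t = 9675 K → 9600 K to the nearest 200 K.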